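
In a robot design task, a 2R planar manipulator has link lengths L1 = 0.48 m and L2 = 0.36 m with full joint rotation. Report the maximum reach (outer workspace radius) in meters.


r_max = L1 + L2 = 0.48 + 0.36 = 0.8400

0.8400 m


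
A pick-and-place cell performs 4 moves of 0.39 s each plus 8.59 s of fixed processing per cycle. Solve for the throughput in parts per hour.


T_cycle = 4*0.39 + 8.59 = 10.1500 s
rate = 3600/T = 354.6798

354.6798 parts/hour


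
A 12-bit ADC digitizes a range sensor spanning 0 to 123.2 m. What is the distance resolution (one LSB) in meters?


res = range / 2^n = 123.2/2^12 = 123.2/4096 = 0.0301

0.0301 m


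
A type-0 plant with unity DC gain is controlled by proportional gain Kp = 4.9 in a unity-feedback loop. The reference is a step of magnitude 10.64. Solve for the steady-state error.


e_ss = R/(1 + Kp) = 10.64/(1 + 4.9) = 10.64/5.9000 = 1.8034

1.8034


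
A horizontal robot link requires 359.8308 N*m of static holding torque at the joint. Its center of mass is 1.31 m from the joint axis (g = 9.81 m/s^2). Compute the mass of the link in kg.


m = tau / (g*L) = 359.8308 / (9.81 * 1.31) = 28.0000

28.0000 kg


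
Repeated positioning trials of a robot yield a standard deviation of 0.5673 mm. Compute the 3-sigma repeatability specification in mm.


repeatability = 3*sigma = 3*0.5673 = 1.7019

1.7019 mm


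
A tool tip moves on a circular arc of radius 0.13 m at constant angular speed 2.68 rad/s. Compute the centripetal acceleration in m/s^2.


a_c = omega^2 * r = 2.68^2 * 0.13 = 0.9337

0.9337 m/s^2


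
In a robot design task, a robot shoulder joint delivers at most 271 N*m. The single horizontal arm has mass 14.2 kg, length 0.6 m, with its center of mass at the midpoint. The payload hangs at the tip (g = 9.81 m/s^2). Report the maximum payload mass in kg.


tau_arm = m_arm*g*(L/2) = 14.2*9.81*0.6/2 = 41.7906 N*m
tau_payload = tau_max - tau_arm = 271 - 41.7906 = 229.2094
m_payload = tau_payload / (g*L) = 229.2094 / (9.81*0.6) = 38.9415

38.9415 kg


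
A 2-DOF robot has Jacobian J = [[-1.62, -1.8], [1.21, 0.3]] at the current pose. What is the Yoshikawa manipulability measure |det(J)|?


det(J) = -1.62*0.3 - (-1.8)*(1.21) = 1.6920
|det(J)| = 1.6920

1.6920


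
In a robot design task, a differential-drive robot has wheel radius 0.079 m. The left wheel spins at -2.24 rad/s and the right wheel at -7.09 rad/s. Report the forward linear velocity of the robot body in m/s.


v = r*(wR + wL)/2 = 0.079*(-7.09 + -2.24)/2 = -0.3685

-0.3685 m/s


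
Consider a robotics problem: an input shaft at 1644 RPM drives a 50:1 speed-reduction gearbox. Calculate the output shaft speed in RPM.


omega_out = omega_in / N = 1644 / 50 = 32.8800

32.8800 RPM


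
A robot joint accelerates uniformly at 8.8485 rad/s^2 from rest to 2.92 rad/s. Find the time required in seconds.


t = delta_omega / alpha = 2.92 / 8.8485 = 0.3300

0.3300 s


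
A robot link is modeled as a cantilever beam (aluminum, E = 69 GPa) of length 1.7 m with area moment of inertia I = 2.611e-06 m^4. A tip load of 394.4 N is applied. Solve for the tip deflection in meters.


delta = F*L^3/(3*E*I) = 394.4*1.7^3/(3*6.900e+10*2.611e-06)
      = 1937.6872/540477 = 0.0036

0.0036 m


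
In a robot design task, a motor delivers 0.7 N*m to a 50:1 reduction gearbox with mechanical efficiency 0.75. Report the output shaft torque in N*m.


tau_out = tau_in * N * eta = 0.7 * 50 * 0.75 = 26.2500

26.2500 N*m


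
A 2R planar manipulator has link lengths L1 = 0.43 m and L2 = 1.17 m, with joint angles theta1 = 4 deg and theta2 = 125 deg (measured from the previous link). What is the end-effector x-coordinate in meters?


x = L1*cos(th1) + L2*cos(th1+th2) = 0.43*cos(4 deg) + 1.17*cos(129 deg) = -0.3074

-0.3074 m


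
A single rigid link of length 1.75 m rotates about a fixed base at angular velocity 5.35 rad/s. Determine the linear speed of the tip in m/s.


v = L*omega = 1.75 * 5.35 = 9.3625

9.3625 m/s


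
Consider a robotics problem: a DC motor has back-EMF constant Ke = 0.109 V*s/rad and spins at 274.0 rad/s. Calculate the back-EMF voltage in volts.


V_emf = Ke * omega = 0.109*274.0 = 29.8660

29.8660 V


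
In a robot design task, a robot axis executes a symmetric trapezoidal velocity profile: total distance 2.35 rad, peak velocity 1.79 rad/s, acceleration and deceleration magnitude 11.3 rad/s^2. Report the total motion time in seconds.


t_acc = v/a = 1.79/11.3 = 0.158407 s
d_acc = v^2/(2a) = 0.141774 rad (each ramp)
d_cruise = 2.35 - 2*0.141774 = 2.066452 rad
t_cruise = 2.066452/1.79 = 1.154442 s
t_total = 2*0.158407 + 1.154442 = 1.4713

1.4713 s


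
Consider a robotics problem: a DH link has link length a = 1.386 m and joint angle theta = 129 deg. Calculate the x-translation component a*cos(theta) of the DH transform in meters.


a*cos(theta) = 1.386*cos(129 deg) = -0.8722

-0.8722 m


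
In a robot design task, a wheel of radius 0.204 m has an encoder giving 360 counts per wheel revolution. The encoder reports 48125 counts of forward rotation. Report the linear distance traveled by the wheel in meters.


revs = 48125/360 = 133.680556
d = revs * 2*pi*r = 133.680556 * 2*pi*0.204 = 171.3477

171.3477 m


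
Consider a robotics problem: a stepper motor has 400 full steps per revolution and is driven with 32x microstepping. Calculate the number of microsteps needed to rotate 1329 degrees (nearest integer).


step_size = 360/(400*32) = 360/12800 = 0.028125 deg
n = 1329/(360/12800) = 1329*12800/360 = 47253.3333 -> 47253

47253 steps


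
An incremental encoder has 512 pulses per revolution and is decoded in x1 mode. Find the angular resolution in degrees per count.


resolution = 360 / (PPR * 1) = 360 / 512 = 0.7031

0.7031 degrees


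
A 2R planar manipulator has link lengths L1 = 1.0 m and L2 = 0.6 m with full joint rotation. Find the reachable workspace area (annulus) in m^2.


r_max = L1 + L2 = 1.6000, r_min = |L1 - L2| = 0.4000
A = pi*(r_max^2 - r_min^2) = pi*(2.5600 - 0.1600) = 7.5398

7.5398 m^2


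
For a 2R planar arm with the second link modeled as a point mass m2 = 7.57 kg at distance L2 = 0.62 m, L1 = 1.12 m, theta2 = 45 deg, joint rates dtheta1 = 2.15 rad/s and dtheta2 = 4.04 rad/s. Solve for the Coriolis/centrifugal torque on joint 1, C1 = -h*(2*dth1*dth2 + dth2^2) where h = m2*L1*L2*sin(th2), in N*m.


h = m2*L1*L2*sin(th2) = 7.57*1.12*0.62*sin(45 deg) = 3.716983
C1 = -h*(2*2.15*4.04 + 4.04^2) = -3.716983*33.6936 = -125.2385

-125.2385 N*m


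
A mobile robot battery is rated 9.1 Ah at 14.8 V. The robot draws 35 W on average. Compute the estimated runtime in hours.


E = 9.1*14.8 = 134.6800 Wh
t = E/P = 134.6800/35 = 3.8480

3.8480 hours


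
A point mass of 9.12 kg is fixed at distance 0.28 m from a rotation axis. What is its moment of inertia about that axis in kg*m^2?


I = m*r^2 = 9.12*0.28^2 = 0.7150

0.7150 kg*m^2


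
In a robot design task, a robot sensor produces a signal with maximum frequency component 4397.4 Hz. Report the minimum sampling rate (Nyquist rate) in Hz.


f_s,min = 2*f_max = 2*4397.4 = 8794.8000

8794.8000 Hz


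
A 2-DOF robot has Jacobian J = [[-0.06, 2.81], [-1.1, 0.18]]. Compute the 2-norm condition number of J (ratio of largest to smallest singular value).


JJ^T eigenvalues: trace(JJ^T) = 9.1421, det(JJ^T) = det(J)^2 = 9.48763204
s_max^2 = (9.1421 + sqrt(45.62746425))/2 = 7.94845523
s_min^2 = (9.1421 - sqrt(45.62746425))/2 = 1.19364477
kappa = s_max/s_min = sqrt(7.94845523/1.19364477) = 2.5805

2.5805


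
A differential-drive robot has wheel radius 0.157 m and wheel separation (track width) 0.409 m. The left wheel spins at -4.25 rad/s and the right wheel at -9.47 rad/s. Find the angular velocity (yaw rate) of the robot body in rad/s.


omega = r*(wR - wL)/L = 0.157*(-9.47 - (-4.25))/0.409 = -2.0038

-2.0038 rad/s


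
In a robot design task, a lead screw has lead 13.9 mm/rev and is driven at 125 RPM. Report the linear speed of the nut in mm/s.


v = lead * (RPM/60) = 13.9*125/60 = 28.9583

28.9583 mm/s


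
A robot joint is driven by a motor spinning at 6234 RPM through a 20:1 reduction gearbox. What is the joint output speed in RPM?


omega_joint = omega_motor / N = 6234 / 20 = 311.7000

311.7000 RPM


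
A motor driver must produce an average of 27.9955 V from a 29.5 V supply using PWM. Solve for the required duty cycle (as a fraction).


D = V_avg/V_supply = 27.9955/29.5 = 0.9490

0.9490


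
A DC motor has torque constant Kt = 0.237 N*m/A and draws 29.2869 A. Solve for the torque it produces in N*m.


tau = Kt * I = 0.237*29.2869 = 6.9410

6.9410 N*m


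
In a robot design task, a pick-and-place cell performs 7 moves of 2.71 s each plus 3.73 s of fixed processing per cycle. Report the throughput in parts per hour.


T_cycle = 7*2.71 + 3.73 = 22.7000 s
rate = 3600/T = 158.5903

158.5903 parts/hour


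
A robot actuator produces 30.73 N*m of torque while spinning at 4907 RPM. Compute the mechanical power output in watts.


omega = 4907 * 2*pi/60 = 513.859838 rad/s
P = tau * omega = 30.73 * 513.859838 = 15790.9128

15790.9128 W


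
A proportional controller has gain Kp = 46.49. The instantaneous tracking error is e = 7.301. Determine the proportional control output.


u_P = Kp * e = 46.49 * 7.301 = 339.4235

339.4235


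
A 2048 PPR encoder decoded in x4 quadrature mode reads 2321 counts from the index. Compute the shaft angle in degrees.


angle = counts * 360 / (PPR*4) = 2321 * 360 / 8192 = 101.9971

101.9971 degrees


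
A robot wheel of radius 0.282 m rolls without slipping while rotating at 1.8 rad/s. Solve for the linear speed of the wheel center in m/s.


v = omega * r = 1.8 * 0.282 = 0.5076

0.5076 m/s


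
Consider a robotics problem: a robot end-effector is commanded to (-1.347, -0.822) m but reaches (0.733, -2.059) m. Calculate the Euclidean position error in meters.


dx = 0.733 - (-1.347) = 2.0800, dy = -2.059 - (-0.822) = -1.2370
err = sqrt(4.326400 + 1.530169) = 2.4200

2.4200 m


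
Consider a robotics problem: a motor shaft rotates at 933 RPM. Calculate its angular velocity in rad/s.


omega = 933 * 2*pi/60 = 97.7035

97.7035 rad/s


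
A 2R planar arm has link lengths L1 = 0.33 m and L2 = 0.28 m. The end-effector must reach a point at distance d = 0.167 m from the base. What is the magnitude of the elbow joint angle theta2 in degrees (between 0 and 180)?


cos(th2) = (d^2 - L1^2 - L2^2)/(2*L1*L2) = (0.167^2 - 0.33^2 - 0.28^2)/(2*0.33*0.28) = -0.86261364
th2 = acos(-0.86261364) = 149.6113 deg

149.6113 degrees


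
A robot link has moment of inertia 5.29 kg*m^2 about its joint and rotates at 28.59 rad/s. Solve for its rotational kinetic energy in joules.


KE = (1/2)*I*omega^2 = 0.5*5.29*28.59^2 = 2161.9915

2161.9915 J


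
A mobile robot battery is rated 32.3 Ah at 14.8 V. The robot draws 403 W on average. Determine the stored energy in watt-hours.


E = capacity * V = 32.3*14.8 = 478.0400

478.0400 Wh


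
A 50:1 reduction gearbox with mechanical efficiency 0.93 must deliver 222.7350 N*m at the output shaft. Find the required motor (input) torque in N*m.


tau_in = tau_out / (N * eta) = 222.7350 / (50 * 0.93) = 4.7900

4.7900 N*m


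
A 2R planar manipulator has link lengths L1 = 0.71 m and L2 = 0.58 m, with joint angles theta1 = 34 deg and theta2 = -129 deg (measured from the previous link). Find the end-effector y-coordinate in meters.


y = L1*sin(th1) + L2*sin(th1+th2) = 0.71*sin(34 deg) + 0.58*sin(-95 deg) = -0.1808

-0.1808 m


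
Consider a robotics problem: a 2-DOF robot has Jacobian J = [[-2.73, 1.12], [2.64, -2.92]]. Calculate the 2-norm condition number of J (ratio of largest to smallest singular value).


JJ^T eigenvalues: trace(JJ^T) = 24.2033, det(JJ^T) = det(J)^2 = 25.14821904
s_max^2 = (24.2033 + sqrt(485.20685473))/2 = 23.11535572
s_min^2 = (24.2033 - sqrt(485.20685473))/2 = 1.08794428
kappa = s_max/s_min = sqrt(23.11535572/1.08794428) = 4.6094

4.6094


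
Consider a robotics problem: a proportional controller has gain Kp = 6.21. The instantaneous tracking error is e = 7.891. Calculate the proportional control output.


u_P = Kp * e = 6.21 * 7.891 = 49.0031

49.0031


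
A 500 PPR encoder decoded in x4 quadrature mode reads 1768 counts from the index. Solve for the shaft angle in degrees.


angle = counts * 360 / (PPR*4) = 1768 * 360 / 2000 = 318.2400

318.2400 degrees


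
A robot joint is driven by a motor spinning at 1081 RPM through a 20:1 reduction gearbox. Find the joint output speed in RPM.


omega_joint = omega_motor / N = 1081 / 20 = 54.0500

54.0500 RPM


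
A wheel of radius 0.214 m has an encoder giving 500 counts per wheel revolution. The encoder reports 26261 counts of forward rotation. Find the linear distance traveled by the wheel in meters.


revs = 26261/500 = 52.522000
d = revs * 2*pi*r = 52.522000 * 2*pi*0.214 = 70.6212

70.6212 m


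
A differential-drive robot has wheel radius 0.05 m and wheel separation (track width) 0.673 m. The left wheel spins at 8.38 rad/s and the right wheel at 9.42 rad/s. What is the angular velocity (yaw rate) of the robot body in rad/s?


omega = r*(wR - wL)/L = 0.05*(9.42 - (8.38))/0.673 = 0.0773

0.0773 rad/s


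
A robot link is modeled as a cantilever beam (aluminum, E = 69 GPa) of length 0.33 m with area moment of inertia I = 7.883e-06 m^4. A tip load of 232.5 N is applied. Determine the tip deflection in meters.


delta = F*L^3/(3*E*I) = 232.5*0.33^3/(3*6.900e+10*7.883e-06)
      = 8.3553525/1631781 = 5.1204e-06

5.1204e-06 m


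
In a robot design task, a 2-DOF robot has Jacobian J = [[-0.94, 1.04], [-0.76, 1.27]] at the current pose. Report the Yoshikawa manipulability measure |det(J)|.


det(J) = -0.94*1.27 - (1.04)*(-0.76) = -0.4034
|det(J)| = 0.4034

0.4034


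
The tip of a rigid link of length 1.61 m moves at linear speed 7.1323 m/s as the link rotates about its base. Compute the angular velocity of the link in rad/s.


omega = v / L = 7.1323 / 1.61 = 4.4300

4.4300 rad/s


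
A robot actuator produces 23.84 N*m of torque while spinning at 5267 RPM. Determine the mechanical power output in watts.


omega = 5267 * 2*pi/60 = 551.558950 rad/s
P = tau * omega = 23.84 * 551.558950 = 13149.1654

13149.1654 W


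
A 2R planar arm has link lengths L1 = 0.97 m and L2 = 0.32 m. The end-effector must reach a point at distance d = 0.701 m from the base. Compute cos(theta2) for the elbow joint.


cos(th2) = (d^2 - L1^2 - L2^2)/(2*L1*L2) = (0.701^2 - 0.97^2 - 0.32^2)/(2*0.97*0.32) = -0.8890

-0.8890


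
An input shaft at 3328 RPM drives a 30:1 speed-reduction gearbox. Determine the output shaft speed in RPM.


omega_out = omega_in / N = 3328 / 30 = 110.9333

110.9333 RPM


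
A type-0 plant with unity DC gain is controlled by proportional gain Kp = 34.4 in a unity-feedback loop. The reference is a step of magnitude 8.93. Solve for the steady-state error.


e_ss = R/(1 + Kp) = 8.93/(1 + 34.4) = 8.93/35.4000 = 0.2523

0.2523


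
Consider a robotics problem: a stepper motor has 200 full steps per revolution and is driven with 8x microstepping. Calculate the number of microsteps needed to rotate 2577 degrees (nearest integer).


step_size = 360/(200*8) = 360/1600 = 0.225000 deg
n = 2577/(360/1600) = 2577*1600/360 = 11453.3333 -> 11453

11453 steps


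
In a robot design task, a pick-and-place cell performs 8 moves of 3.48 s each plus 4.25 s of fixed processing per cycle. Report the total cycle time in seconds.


T = 8*3.48 + 4.25 = 32.0900

32.0900 s


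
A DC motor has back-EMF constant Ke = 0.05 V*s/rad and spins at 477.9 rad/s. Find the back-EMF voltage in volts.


V_emf = Ke * omega = 0.05*477.9 = 23.8950

23.8950 V


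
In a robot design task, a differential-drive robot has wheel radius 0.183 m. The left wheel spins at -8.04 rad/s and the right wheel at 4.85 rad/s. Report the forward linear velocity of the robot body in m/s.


v = r*(wR + wL)/2 = 0.183*(4.85 + -8.04)/2 = -0.2919

-0.2919 m/s


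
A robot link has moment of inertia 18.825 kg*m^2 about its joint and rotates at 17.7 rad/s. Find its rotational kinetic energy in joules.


KE = (1/2)*I*omega^2 = 0.5*18.825*17.7^2 = 2948.8421

2948.8421 J


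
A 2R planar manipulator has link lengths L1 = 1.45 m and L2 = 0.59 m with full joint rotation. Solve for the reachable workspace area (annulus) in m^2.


r_max = L1 + L2 = 2.0400, r_min = |L1 - L2| = 0.8600
A = pi*(r_max^2 - r_min^2) = pi*(4.1616 - 0.7396) = 10.7505

10.7505 m^2


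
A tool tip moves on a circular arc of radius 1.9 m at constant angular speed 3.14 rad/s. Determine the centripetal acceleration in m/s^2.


a_c = omega^2 * r = 3.14^2 * 1.9 = 18.7332

18.7332 m/s^2


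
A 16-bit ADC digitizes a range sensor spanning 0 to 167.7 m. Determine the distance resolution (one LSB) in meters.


res = range / 2^n = 167.7/2^16 = 167.7/65536 = 0.0026

0.0026 m


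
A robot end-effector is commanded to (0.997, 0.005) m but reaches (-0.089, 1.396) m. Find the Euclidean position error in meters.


dx = -0.089 - (0.997) = -1.0860, dy = 1.396 - (0.005) = 1.3910
err = sqrt(1.179396 + 1.934881) = 1.7647

1.7647 m


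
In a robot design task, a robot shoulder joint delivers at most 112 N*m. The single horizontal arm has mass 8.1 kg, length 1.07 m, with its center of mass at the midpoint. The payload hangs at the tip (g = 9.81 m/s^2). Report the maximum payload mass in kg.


tau_arm = m_arm*g*(L/2) = 8.1*9.81*1.07/2 = 42.5116 N*m
tau_payload = tau_max - tau_arm = 112 - 42.5116 = 69.4884
m_payload = tau_payload / (g*L) = 69.4884 / (9.81*1.07) = 6.6200

6.6200 kg


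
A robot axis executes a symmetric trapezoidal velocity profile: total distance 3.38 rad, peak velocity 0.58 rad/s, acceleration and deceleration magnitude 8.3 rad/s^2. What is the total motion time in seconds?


t_acc = v/a = 0.58/8.3 = 0.069880 s
d_acc = v^2/(2a) = 0.020265 rad (each ramp)
d_cruise = 3.38 - 2*0.020265 = 3.339470 rad
t_cruise = 3.339470/0.58 = 5.757707 s
t_total = 2*0.069880 + 5.757707 = 5.8975

5.8975 s


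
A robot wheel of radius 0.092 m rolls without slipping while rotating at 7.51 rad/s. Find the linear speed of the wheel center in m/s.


v = omega * r = 7.51 * 0.092 = 0.6909

0.6909 m/s


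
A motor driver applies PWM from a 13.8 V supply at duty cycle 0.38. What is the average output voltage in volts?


V_avg = V_supply * D = 13.8*0.38 = 5.2440

5.2440 V


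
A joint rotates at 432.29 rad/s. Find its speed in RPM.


RPM = 432.29 * 60/(2*pi) = 4128.0654

4128.0654 RPM


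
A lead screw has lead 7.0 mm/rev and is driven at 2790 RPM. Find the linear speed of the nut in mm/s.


v = lead * (RPM/60) = 7.0*2790/60 = 325.5000

325.5000 mm/s


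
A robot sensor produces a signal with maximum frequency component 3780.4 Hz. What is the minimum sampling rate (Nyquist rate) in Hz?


f_s,min = 2*f_max = 2*3780.4 = 7560.8000

7560.8000 Hz


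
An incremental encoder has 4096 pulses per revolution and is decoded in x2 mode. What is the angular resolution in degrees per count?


resolution = 360 / (PPR * 2) = 360 / 8192 = 0.0439

0.0439 degrees


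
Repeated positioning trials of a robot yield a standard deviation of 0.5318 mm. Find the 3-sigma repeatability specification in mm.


repeatability = 3*sigma = 3*0.5318 = 1.5954

1.5954 mm


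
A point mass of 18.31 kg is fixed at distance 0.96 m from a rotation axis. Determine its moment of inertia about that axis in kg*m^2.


I = m*r^2 = 18.31*0.96^2 = 16.8745

16.8745 kg*m^2


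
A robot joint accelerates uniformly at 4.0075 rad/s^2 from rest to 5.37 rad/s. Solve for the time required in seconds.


t = delta_omega / alpha = 5.37 / 4.0075 = 1.3400

1.3400 s


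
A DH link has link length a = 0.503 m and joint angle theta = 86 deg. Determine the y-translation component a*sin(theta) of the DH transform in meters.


a*sin(theta) = 0.503*sin(86 deg) = 0.5018

0.5018 m


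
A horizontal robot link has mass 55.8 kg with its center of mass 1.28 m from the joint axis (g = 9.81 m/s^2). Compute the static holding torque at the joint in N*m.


tau = m*g*L = 55.8 * 9.81 * 1.28 = 700.6694

700.6694 N*m


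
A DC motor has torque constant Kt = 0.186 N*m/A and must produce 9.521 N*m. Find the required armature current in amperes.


I = tau / Kt = 9.521/0.186 = 51.1882

51.1882 A


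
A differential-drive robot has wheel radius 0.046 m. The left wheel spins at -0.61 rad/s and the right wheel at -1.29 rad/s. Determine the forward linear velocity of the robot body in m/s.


v = r*(wR + wL)/2 = 0.046*(-1.29 + -0.61)/2 = -0.0437

-0.0437 m/s


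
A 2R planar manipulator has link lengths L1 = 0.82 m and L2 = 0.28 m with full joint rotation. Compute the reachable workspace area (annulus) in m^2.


r_max = L1 + L2 = 1.1000, r_min = |L1 - L2| = 0.5400
A = pi*(r_max^2 - r_min^2) = pi*(1.2100 - 0.2916) = 2.8852

2.8852 m^2


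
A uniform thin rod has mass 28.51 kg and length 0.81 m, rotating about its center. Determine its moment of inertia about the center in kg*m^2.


I = (1/12)*m*L^2 = (1/12)*28.51*0.81^2 = 1.5588

1.5588 kg*m^2


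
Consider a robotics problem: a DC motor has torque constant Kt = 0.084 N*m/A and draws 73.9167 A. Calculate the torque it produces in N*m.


tau = Kt * I = 0.084*73.9167 = 6.2090

6.2090 N*m


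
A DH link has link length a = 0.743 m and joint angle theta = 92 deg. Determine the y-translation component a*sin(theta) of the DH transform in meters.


a*sin(theta) = 0.743*sin(92 deg) = 0.7425

0.7425 m


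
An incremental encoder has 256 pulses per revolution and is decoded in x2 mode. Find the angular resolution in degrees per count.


resolution = 360 / (PPR * 2) = 360 / 512 = 0.7031

0.7031 degrees


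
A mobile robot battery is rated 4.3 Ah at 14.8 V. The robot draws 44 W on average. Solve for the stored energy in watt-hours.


E = capacity * V = 4.3*14.8 = 63.6400

63.6400 Wh


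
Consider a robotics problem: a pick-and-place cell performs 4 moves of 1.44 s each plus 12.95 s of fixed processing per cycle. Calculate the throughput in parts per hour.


T_cycle = 4*1.44 + 12.95 = 18.7100 s
rate = 3600/T = 192.4105

192.4105 parts/hour


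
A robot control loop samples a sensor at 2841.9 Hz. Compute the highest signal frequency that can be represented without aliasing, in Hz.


f_max = f_s/2 = 2841.9/2 = 1420.9500

1420.9500 Hz


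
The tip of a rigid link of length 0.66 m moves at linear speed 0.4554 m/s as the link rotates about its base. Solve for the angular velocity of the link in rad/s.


omega = v / L = 0.4554 / 0.66 = 0.6900

0.6900 rad/s


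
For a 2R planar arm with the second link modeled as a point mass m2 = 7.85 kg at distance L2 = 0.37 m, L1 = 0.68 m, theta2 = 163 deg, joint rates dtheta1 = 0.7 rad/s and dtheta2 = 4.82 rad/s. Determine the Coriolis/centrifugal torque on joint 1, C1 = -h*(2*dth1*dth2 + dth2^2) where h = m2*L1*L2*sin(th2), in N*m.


h = m2*L1*L2*sin(th2) = 7.85*0.68*0.37*sin(163 deg) = 0.577452
C1 = -h*(2*0.7*4.82 + 4.82^2) = -0.577452*29.9804 = -17.3122

-17.3122 N*m


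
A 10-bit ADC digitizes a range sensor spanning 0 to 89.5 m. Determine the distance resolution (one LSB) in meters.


res = range / 2^n = 89.5/2^10 = 89.5/1024 = 0.0874

0.0874 m


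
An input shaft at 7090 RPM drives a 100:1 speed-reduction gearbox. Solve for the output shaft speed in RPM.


omega_out = omega_in / N = 7090 / 100 = 70.9000

70.9000 RPM


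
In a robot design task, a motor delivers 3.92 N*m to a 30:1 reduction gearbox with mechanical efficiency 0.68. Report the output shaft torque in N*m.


tau_out = tau_in * N * eta = 3.92 * 30 * 0.68 = 79.9680

79.9680 N*m


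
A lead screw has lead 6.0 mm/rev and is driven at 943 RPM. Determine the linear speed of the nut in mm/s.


v = lead * (RPM/60) = 6.0*943/60 = 94.3000

94.3000 mm/s


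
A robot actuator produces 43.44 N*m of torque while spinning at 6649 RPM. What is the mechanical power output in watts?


omega = 6649 * 2*pi/60 = 696.281652 rad/s
P = tau * omega = 43.44 * 696.281652 = 30246.4750

30246.4750 W


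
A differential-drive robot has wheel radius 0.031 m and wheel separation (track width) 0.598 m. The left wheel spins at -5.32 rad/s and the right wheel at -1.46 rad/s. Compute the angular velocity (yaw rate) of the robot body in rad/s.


omega = r*(wR - wL)/L = 0.031*(-1.46 - (-5.32))/0.598 = 0.2001

0.2001 rad/s


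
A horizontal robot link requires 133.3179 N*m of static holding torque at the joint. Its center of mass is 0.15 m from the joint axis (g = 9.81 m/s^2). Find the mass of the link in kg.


m = tau / (g*L) = 133.3179 / (9.81 * 0.15) = 90.6000

90.6000 kg


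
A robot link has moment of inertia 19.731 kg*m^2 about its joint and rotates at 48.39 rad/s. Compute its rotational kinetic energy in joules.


KE = (1/2)*I*omega^2 = 0.5*19.731*48.39^2 = 23100.9769

23100.9769 J


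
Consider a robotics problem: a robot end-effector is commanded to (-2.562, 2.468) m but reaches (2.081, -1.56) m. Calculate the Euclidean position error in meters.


dx = 2.081 - (-2.562) = 4.6430, dy = -1.56 - (2.468) = -4.0280
err = sqrt(21.557449 + 16.224784) = 6.1467

6.1467 m


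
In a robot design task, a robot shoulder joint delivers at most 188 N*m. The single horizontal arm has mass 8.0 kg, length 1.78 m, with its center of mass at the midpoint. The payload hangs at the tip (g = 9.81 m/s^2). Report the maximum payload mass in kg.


tau_arm = m_arm*g*(L/2) = 8.0*9.81*1.78/2 = 69.8472 N*m
tau_payload = tau_max - tau_arm = 188 - 69.8472 = 118.1528
m_payload = tau_payload / (g*L) = 118.1528 / (9.81*1.78) = 6.7664

6.7664 kg


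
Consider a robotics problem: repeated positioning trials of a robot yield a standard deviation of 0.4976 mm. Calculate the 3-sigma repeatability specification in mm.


repeatability = 3*sigma = 3*0.4976 = 1.4928

1.4928 mm


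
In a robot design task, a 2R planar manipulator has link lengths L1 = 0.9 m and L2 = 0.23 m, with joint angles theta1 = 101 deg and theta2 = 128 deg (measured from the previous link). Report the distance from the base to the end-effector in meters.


x = L1*cos(th1) + L2*cos(th1+th2) = -0.322622
y = L1*sin(th1) + L2*sin(th1+th2) = 0.709881
d = sqrt(x^2 + y^2) = sqrt(0.104085 + 0.503931) = 0.7798

0.7798 m


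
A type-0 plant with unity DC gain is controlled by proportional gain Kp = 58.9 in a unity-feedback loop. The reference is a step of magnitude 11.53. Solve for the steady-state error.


e_ss = R/(1 + Kp) = 11.53/(1 + 58.9) = 11.53/59.9000 = 0.1925

0.1925


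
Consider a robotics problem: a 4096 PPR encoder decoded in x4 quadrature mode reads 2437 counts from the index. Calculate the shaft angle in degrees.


angle = counts * 360 / (PPR*4) = 2437 * 360 / 16384 = 53.5474

53.5474 degrees


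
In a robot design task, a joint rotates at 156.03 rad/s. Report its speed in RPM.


RPM = 156.03 * 60/(2*pi) = 1489.9767

1489.9767 RPM


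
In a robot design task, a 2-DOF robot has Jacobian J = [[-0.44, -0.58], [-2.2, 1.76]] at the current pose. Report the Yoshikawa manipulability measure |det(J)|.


det(J) = -0.44*1.76 - (-0.58)*(-2.2) = -2.0504
|det(J)| = 2.0504

2.0504


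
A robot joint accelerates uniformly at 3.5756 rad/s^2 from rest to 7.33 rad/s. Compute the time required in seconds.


t = delta_omega / alpha = 7.33 / 3.5756 = 2.0500

2.0500 s


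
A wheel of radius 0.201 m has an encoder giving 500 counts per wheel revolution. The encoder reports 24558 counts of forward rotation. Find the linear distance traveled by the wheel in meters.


revs = 24558/500 = 49.116000
d = revs * 2*pi*r = 49.116000 * 2*pi*0.201 = 62.0296

62.0296 m


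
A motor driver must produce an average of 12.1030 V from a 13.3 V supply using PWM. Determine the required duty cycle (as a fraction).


D = V_avg/V_supply = 12.1030/13.3 = 0.9100

0.9100


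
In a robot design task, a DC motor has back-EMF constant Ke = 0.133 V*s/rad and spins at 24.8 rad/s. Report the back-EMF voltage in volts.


V_emf = Ke * omega = 0.133*24.8 = 3.2984

3.2984 V


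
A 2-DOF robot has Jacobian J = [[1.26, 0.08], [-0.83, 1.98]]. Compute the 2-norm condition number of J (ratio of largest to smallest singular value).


JJ^T eigenvalues: trace(JJ^T) = 6.2033, det(JJ^T) = det(J)^2 = 6.55974544
s_max^2 = (6.2033 + sqrt(12.24194913))/2 = 4.85107484
s_min^2 = (6.2033 - sqrt(12.24194913))/2 = 1.35222516
kappa = s_max/s_min = sqrt(4.85107484/1.35222516) = 1.8941

1.8941


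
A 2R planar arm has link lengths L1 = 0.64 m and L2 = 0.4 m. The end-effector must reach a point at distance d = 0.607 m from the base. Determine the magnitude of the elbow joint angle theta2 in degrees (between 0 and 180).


cos(th2) = (d^2 - L1^2 - L2^2)/(2*L1*L2) = (0.607^2 - 0.64^2 - 0.4^2)/(2*0.64*0.4) = -0.39287305
th2 = acos(-0.39287305) = 113.1334 deg

113.1334 degrees


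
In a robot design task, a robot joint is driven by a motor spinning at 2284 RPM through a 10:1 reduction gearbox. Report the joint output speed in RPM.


omega_joint = omega_motor / N = 2284 / 10 = 228.4000

228.4000 RPM


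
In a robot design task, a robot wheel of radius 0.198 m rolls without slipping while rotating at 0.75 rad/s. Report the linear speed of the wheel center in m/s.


v = omega * r = 0.75 * 0.198 = 0.1485

0.1485 m/s


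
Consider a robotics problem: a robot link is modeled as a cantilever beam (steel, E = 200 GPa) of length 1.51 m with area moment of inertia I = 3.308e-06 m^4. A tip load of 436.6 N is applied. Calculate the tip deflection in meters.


delta = F*L^3/(3*E*I) = 436.6*1.51^3/(3*2.000e+11*3.308e-06)
      = 1503.1924066/1984800 = 7.5735e-04

7.5735e-04 m


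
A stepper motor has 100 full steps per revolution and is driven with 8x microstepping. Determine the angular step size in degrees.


step = 360/(100*8) = 360/800 = 0.4500

0.4500 degrees


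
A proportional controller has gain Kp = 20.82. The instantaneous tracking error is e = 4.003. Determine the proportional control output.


u_P = Kp * e = 20.82 * 4.003 = 83.3425

83.3425


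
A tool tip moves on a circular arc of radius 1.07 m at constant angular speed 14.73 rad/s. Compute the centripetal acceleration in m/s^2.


a_c = omega^2 * r = 14.73^2 * 1.07 = 232.1610

232.1610 m/s^2


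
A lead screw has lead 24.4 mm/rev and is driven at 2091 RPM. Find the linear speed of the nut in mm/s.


v = lead * (RPM/60) = 24.4*2091/60 = 850.3400

850.3400 mm/s


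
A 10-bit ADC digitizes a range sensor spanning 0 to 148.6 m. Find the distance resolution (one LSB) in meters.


res = range / 2^n = 148.6/2^10 = 148.6/1024 = 0.1451

0.1451 m


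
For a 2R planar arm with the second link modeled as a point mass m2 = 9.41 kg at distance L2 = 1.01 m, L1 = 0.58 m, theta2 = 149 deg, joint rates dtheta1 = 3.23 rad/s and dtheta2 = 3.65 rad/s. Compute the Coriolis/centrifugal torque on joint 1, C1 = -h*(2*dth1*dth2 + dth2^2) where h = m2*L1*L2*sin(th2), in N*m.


h = m2*L1*L2*sin(th2) = 9.41*0.58*1.01*sin(149 deg) = 2.839085
C1 = -h*(2*3.23*3.65 + 3.65^2) = -2.839085*36.9015 = -104.7665

-104.7665 N*m


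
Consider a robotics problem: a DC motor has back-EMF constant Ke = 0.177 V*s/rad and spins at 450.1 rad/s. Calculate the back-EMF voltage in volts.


V_emf = Ke * omega = 0.177*450.1 = 79.6677

79.6677 V


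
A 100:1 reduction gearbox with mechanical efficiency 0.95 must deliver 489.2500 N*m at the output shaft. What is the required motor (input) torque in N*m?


tau_in = tau_out / (N * eta) = 489.2500 / (100 * 0.95) = 5.1500

5.1500 N*m


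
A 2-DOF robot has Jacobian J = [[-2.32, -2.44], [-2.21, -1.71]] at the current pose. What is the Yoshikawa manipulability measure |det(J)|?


det(J) = -2.32*-1.71 - (-2.44)*(-2.21) = -1.4252
|det(J)| = 1.4252

1.4252


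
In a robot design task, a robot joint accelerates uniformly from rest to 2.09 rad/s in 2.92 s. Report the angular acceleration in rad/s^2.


alpha = delta_omega / t = 2.09 / 2.92 = 0.7158

0.7158 rad/s^2


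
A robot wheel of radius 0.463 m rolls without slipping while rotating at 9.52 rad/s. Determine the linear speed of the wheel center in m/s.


v = omega * r = 9.52 * 0.463 = 4.4078

4.4078 m/s


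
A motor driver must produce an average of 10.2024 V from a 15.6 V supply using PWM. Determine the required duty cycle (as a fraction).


D = V_avg/V_supply = 10.2024/15.6 = 0.6540

0.6540


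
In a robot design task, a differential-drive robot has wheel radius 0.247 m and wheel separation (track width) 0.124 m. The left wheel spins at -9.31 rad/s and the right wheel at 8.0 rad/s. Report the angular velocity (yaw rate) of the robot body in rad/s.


omega = r*(wR - wL)/L = 0.247*(8.0 - (-9.31))/0.124 = 34.4804

34.4804 rad/s


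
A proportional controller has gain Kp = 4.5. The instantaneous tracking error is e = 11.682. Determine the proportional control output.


u_P = Kp * e = 4.5 * 11.682 = 52.5690

52.5690


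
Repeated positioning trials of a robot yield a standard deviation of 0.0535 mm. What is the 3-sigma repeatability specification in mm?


repeatability = 3*sigma = 3*0.0535 = 0.1605

0.1605 mm


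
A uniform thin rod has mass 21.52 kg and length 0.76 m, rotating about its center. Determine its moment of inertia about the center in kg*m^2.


I = (1/12)*m*L^2 = (1/12)*21.52*0.76^2 = 1.0358

1.0358 kg*m^2


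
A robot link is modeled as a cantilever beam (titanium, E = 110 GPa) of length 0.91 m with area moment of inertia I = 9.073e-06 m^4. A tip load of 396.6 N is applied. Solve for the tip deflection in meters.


delta = F*L^3/(3*E*I) = 396.6*0.91^3/(3*1.100e+11*9.073e-06)
      = 298.8662586/2994090 = 9.9819e-05

9.9819e-05 m


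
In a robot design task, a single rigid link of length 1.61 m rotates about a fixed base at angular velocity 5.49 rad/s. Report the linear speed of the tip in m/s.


v = L*omega = 1.61 * 5.49 = 8.8389

8.8389 m/s


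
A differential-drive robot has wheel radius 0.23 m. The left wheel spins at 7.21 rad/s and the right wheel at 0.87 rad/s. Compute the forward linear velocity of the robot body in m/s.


v = r*(wR + wL)/2 = 0.23*(0.87 + 7.21)/2 = 0.9292

0.9292 m/s


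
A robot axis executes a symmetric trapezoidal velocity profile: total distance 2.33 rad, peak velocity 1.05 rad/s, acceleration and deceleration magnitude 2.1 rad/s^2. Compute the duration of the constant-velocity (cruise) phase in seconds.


t_acc = v/a = 0.500000 s, d_acc = v^2/(2a) = 0.262500 rad each
d_cruise = 2.33 - 2*0.262500 = 1.805000 rad
t_cruise = d_cruise/v = 1.805000/1.05 = 1.7190

1.7190 s


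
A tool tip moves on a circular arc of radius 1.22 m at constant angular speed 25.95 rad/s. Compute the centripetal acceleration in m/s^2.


a_c = omega^2 * r = 25.95^2 * 1.22 = 821.5510

821.5510 m/s^2


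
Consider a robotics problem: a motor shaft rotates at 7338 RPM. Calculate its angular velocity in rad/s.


omega = 7338 * 2*pi/60 = 768.4336

768.4336 rad/s


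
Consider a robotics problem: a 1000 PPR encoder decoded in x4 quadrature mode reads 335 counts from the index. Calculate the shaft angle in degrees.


angle = counts * 360 / (PPR*4) = 335 * 360 / 4000 = 30.1500

30.1500 degrees


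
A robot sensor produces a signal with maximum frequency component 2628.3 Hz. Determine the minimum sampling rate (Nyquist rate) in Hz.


f_s,min = 2*f_max = 2*2628.3 = 5256.6000

5256.6000 Hz


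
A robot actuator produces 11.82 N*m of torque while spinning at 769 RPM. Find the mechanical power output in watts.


omega = 769 * 2*pi/60 = 80.529492 rad/s
P = tau * omega = 11.82 * 80.529492 = 951.8586

951.8586 W


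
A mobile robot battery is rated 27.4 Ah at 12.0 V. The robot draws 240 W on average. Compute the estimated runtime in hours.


E = 27.4*12.0 = 328.8000 Wh
t = E/P = 328.8000/240 = 1.3700

1.3700 hours


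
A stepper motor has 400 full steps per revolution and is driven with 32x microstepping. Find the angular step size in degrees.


step = 360/(400*32) = 360/12800 = 0.0281

0.0281 degrees


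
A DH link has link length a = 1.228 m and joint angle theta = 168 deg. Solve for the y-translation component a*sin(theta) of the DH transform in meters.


a*sin(theta) = 1.228*sin(168 deg) = 0.2553

0.2553 m


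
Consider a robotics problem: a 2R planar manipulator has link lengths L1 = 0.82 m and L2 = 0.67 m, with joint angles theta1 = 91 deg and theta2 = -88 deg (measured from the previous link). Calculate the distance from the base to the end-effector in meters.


x = L1*cos(th1) + L2*cos(th1+th2) = 0.654771
y = L1*sin(th1) + L2*sin(th1+th2) = 0.854940
d = sqrt(x^2 + y^2) = sqrt(0.428725 + 0.730922) = 1.0769

1.0769 m


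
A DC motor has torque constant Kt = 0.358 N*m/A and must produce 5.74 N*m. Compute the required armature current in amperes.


I = tau / Kt = 5.74/0.358 = 16.0335

16.0335 A


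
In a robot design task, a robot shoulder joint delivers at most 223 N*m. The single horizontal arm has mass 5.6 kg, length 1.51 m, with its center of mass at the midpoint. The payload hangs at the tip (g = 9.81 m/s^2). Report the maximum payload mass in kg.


tau_arm = m_arm*g*(L/2) = 5.6*9.81*1.51/2 = 41.4767 N*m
tau_payload = tau_max - tau_arm = 223 - 41.4767 = 181.5233
m_payload = tau_payload / (g*L) = 181.5233 / (9.81*1.51) = 12.2542

12.2542 kg


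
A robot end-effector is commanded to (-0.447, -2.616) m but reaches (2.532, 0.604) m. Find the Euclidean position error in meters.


dx = 2.532 - (-0.447) = 2.9790, dy = 0.604 - (-2.616) = 3.2200
err = sqrt(8.874441 + 10.368400) = 4.3867

4.3867 m


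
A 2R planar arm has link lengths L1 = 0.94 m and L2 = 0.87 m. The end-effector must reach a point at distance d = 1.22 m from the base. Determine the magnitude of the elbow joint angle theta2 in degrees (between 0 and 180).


cos(th2) = (d^2 - L1^2 - L2^2)/(2*L1*L2) = (1.22^2 - 0.94^2 - 0.87^2)/(2*0.94*0.87) = -0.09299340
th2 = acos(-0.09299340) = 95.3358 deg

95.3358 degrees


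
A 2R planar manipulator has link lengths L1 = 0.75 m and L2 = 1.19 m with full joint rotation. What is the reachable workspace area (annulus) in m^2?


r_max = L1 + L2 = 1.9400, r_min = |L1 - L2| = 0.4400
A = pi*(r_max^2 - r_min^2) = pi*(3.7636 - 0.1936) = 11.2155

11.2155 m^2


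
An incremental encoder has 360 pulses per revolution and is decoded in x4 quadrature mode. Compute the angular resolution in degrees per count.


resolution = 360 / (PPR * 4) = 360 / 1440 = 0.2500

0.2500 degrees


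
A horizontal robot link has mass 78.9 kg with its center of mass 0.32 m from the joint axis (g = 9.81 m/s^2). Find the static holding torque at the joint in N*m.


tau = m*g*L = 78.9 * 9.81 * 0.32 = 247.6829

247.6829 N*m


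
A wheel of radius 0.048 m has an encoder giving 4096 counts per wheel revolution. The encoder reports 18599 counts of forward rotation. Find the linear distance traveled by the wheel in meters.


revs = 18599/4096 = 4.540771
d = revs * 2*pi*r = 4.540771 * 2*pi*0.048 = 1.3695

1.3695 m


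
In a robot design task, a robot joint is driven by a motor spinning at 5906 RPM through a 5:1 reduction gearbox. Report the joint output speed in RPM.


omega_joint = omega_motor / N = 5906 / 5 = 1181.2000

1181.2000 RPM


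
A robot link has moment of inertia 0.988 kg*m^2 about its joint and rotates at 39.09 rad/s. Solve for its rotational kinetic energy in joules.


KE = (1/2)*I*omega^2 = 0.5*0.988*39.09^2 = 754.8459

754.8459 J


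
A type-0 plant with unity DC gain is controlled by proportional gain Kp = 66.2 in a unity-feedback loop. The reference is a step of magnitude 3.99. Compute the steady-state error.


e_ss = R/(1 + Kp) = 3.99/(1 + 66.2) = 3.99/67.2000 = 0.0594

0.0594
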